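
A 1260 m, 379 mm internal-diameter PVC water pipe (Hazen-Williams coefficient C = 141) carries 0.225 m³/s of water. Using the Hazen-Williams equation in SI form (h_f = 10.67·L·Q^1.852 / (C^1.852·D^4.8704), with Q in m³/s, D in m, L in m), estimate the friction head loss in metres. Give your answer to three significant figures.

h_f = 10.67·1260·0.225^1.852 / (141^1.852·0.379^4.8704) = 10.01 m

h_f ≈ 10.0 m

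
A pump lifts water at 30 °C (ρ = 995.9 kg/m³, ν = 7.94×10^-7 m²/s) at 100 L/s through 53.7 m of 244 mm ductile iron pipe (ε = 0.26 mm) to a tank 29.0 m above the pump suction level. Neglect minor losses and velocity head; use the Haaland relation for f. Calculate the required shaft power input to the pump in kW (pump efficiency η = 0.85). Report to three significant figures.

P_shaft ≈ 34.5 kW

V = 4Q/(πD²) = 2.139 m/s; Re = 6.57×10^5; ε/D = 0.00107; f = 0.02037
h_f = f(L/D)V²/2g = 1.045 m
Total head H = z + h_f = 29.0 + 1.045 = 30.04 m
P_hyd = ρgQH = 995.9·9.81·0.100·30.04 = 29.35 kW
P_shaft = P_hyd/η = 29.35/0.85 = 34.53 kW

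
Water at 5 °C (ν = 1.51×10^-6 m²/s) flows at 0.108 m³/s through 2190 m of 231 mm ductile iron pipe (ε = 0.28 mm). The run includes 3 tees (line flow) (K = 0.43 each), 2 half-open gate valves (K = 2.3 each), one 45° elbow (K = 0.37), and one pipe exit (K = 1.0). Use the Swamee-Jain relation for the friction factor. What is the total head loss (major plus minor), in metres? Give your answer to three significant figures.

H_L ≈ 71.1 m

V = 4Q/(πD²) = 2.577 m/s; V²/2g = 0.3385 m
Re = 3.94×10^5, ε/D = 0.00121 → f = 0.02138 (Swamee-Jain)
Major: h_f = f(L/D)·V²/2g = 0.02138·9481·0.3385 = 68.60 m
Minor: ΣK = 7.26; h_m = ΣK·V²/2g = 2.457 m
Total H_L = 68.60 + 2.457 = 71.05 m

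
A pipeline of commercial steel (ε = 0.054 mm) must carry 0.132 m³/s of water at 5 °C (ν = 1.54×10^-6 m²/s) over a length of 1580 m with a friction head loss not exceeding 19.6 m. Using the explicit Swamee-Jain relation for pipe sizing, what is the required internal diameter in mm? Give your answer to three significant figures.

Swamee-Jain (Type III): D = 0.66·[ε^1.25·(LQ²/(gh_f))^4.75 + ν·Q^9.4·(L/(gh_f))^5.2]^0.04
LQ²/(gh_f) = 0.1432; L/(gh_f) = 8.217
Term 1 = ε^1.25·(…)^4.75 = 4.53×10^-10; Term 2 = ν·Q^9.4·(…)^5.2 = 4.76×10^-10
D = 0.66·(4.53×10^-10 + 4.76×10^-10)^0.04 = 0.2872 m = 287 mm
Check: V = 2.04 m/s, Re = 3.80×10^5, f = 0.01581, h_f = 18.4 m ≈ 19.6 m ✓

D ≈ 287 mm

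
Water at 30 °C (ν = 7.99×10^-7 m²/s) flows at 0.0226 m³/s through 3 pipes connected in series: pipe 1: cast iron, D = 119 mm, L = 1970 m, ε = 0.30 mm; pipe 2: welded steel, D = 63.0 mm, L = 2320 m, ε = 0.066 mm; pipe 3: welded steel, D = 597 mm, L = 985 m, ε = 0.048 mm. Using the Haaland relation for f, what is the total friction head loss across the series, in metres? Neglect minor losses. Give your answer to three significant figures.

H ≈ 2100 m

Pipe 1: V = 2.032 m/s, Re = 3.03×10^5, ε/D = 0.00252, f = 0.02543, h_1 = f(L/D)V²/2g = 88.60 m
Pipe 2: V = 7.250 m/s, Re = 5.72×10^5, ε/D = 0.00105, f = 0.02034, h_2 = f(L/D)V²/2g = 2007 m
Pipe 3: V = 0.08074 m/s, Re = 6.03×10^4, ε/D = 8.04×10^-5, f = 0.02012, h_3 = f(L/D)V²/2g = 0.01103 m
Series → Q common, losses add: H = Σh = 2096 m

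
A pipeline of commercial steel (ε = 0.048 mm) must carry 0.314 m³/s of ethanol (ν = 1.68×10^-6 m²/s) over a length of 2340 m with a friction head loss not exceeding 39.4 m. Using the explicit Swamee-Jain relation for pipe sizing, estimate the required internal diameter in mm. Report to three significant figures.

D ≈ 375 mm

Swamee-Jain (Type III): D = 0.66·[ε^1.25·(LQ²/(gh_f))^4.75 + ν·Q^9.4·(L/(gh_f))^5.2]^0.04
LQ²/(gh_f) = 0.5969; L/(gh_f) = 6.054
Term 1 = ε^1.25·(…)^4.75 = 3.44×10^-7; Term 2 = ν·Q^9.4·(…)^5.2 = 3.66×10^-7
D = 0.66·(3.44×10^-7 + 3.66×10^-7)^0.04 = 0.3746 m = 375 mm
Check: V = 2.85 m/s, Re = 6.35×10^5, f = 0.01444, h_f = 37.3 m ≈ 39.4 m ✓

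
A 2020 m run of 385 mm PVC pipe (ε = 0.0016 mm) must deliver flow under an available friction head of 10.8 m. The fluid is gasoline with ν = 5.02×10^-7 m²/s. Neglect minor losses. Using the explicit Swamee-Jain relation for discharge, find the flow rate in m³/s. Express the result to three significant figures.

Q ≈ 0.223 m³/s

Swamee-Jain (Type II): Q = -0.965·√(gD⁵h_f/L)·ln[ε/(3.7D) + √(3.17ν²L/(gD³h_f))]
√(gD⁵h_f/L) = √(9.81·0.385⁵·10.8/2020) = 0.02106
ε/(3.7D) = 1.12×10^-6; √(3.17ν²L/(gD³h_f)) = 1.63×10^-5
Q = -0.965·0.02106·ln(1.746×10^-5) = 0.2227 m³/s
Check: V = 1.91 m/s, Re = 1.47×10^6, f = 0.01103, h_f = 10.8 m ≈ 10.8 m ✓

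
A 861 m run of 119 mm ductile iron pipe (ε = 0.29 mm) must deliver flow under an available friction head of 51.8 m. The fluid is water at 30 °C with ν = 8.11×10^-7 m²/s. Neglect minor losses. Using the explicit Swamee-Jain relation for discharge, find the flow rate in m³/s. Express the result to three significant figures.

Q ≈ 0.0263 m³/s

Swamee-Jain (Type II): Q = -0.965·√(gD⁵h_f/L)·ln[ε/(3.7D) + √(3.17ν²L/(gD³h_f))]
√(gD⁵h_f/L) = √(9.81·0.119⁵·51.8/861) = 0.003753
ε/(3.7D) = 6.59×10^-4; √(3.17ν²L/(gD³h_f)) = 4.58×10^-5
Q = -0.965·0.003753·ln(7.044×10^-4) = 0.02629 m³/s
Check: V = 2.36 m/s, Re = 3.47×10^5, f = 0.02529, h_f = 52.1 m ≈ 51.8 m ✓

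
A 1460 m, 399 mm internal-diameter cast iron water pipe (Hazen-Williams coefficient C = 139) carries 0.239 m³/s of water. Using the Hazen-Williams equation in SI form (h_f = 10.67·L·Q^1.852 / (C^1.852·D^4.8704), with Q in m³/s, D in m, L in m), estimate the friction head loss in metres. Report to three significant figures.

h_f = 10.67·1460·0.239^1.852 / (139^1.852·0.399^4.8704) = 10.37 m

h_f ≈ 10.4 m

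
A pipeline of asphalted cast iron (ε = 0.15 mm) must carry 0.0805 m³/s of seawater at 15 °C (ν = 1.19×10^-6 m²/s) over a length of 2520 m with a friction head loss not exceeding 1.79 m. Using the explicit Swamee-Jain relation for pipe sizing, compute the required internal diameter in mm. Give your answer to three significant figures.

Swamee-Jain (Type III): D = 0.66·[ε^1.25·(LQ²/(gh_f))^4.75 + ν·Q^9.4·(L/(gh_f))^5.2]^0.04
LQ²/(gh_f) = 0.9300; L/(gh_f) = 143.5
Term 1 = ε^1.25·(…)^4.75 = 1.18×10^-5; Term 2 = ν·Q^9.4·(…)^5.2 = 1.01×10^-5
D = 0.66·(1.18×10^-5 + 1.01×10^-5)^0.04 = 0.4297 m = 430 mm
Check: V = 0.555 m/s, Re = 2.00×10^5, f = 0.01809, h_f = 1.67 m ≈ 1.79 m ✓

D ≈ 430 mm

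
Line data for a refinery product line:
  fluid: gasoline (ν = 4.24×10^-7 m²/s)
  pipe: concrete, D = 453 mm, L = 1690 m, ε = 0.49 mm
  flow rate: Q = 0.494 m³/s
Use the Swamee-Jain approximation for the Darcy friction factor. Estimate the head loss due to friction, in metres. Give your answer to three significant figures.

V = 4Q/(πD²) = 4·0.494/(π·0.453²) = 3.065 m/s
Re = VD/ν = 3.065·0.453/4.24×10^-7 = 3.27×10^6 → turbulent
ε/D = 0.49/453 = 0.00108
Swamee-Jain: f = 0.02015
h_f = f(L/D)V²/(2g) = 0.02015·(1690/0.453)·3.065²/(2·9.81) = 35.99 m

h_f ≈ 36.0 m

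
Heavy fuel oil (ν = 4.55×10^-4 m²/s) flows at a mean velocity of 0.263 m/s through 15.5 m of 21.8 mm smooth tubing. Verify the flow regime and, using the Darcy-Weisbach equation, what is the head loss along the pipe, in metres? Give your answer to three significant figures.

Re = VD/ν = 0.263·0.02180/4.55×10^-4 = 12.6 → laminar (Re < 2300)
f = 64/Re = 5.079
h_f = f(L/D)V²/(2g) = 5.079·(15.5/0.02180)·0.263²/(2·9.81) = 12.73 m

h_f ≈ 12.7 m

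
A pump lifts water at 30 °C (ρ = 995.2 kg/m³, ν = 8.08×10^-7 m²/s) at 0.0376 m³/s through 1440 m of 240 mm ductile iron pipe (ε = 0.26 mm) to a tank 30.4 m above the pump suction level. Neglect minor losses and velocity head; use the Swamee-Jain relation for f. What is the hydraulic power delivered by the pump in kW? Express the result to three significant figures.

V = 4Q/(πD²) = 0.8311 m/s; Re = 2.47×10^5; ε/D = 0.00108; f = 0.02127
h_f = f(L/D)V²/2g = 4.494 m
Total head H = z + h_f = 30.4 + 4.494 = 34.89 m
P_hyd = ρgQH = 995.2·9.81·0.0376·34.89 = 12.81 kW

P_hyd ≈ 12.8 kW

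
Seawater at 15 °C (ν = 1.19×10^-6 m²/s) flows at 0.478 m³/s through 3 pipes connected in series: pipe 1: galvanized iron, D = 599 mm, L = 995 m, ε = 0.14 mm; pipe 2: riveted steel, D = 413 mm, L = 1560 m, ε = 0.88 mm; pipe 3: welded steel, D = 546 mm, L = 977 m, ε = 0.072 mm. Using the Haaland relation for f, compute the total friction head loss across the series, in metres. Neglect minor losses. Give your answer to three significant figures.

H ≈ 67.7 m

Pipe 1: V = 1.696 m/s, Re = 8.54×10^5, ε/D = 2.34×10^-4, f = 0.01508, h_1 = f(L/D)V²/2g = 3.673 m
Pipe 2: V = 3.568 m/s, Re = 1.24×10^6, ε/D = 0.00213, f = 0.02399, h_2 = f(L/D)V²/2g = 58.81 m
Pipe 3: V = 2.042 m/s, Re = 9.37×10^5, ε/D = 1.32×10^-4, f = 0.01384, h_3 = f(L/D)V²/2g = 5.259 m
Series → Q common, losses add: H = Σh = 67.74 m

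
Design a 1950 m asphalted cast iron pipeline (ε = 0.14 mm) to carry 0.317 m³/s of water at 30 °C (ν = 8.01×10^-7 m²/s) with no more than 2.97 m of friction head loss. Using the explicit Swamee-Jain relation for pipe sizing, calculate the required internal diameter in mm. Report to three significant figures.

Swamee-Jain (Type III): D = 0.66·[ε^1.25·(LQ²/(gh_f))^4.75 + ν·Q^9.4·(L/(gh_f))^5.2]^0.04
LQ²/(gh_f) = 6.726; L/(gh_f) = 66.93
Term 1 = ε^1.25·(…)^4.75 = 0.130; Term 2 = ν·Q^9.4·(…)^5.2 = 0.0509
D = 0.66·(0.130 + 0.0509)^0.04 = 0.6164 m = 616 mm
Check: V = 1.06 m/s, Re = 8.17×10^5, f = 0.01523, h_f = 2.77 m ≈ 2.97 m ✓

D ≈ 616 mm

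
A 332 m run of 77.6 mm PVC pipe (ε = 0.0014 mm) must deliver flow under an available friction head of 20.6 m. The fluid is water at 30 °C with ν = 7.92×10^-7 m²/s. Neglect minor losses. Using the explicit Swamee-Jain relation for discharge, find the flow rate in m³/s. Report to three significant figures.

Swamee-Jain (Type II): Q = -0.965·√(gD⁵h_f/L)·ln[ε/(3.7D) + √(3.17ν²L/(gD³h_f))]
√(gD⁵h_f/L) = √(9.81·0.0776⁵·20.6/332) = 0.001309
ε/(3.7D) = 4.88×10^-6; √(3.17ν²L/(gD³h_f)) = 8.36×10^-5
Q = -0.965·0.001309·ln(8.849×10^-5) = 0.01179 m³/s
Check: V = 2.49 m/s, Re = 2.44×10^5, f = 0.01513, h_f = 20.5 m ≈ 20.6 m ✓

Q ≈ 0.0118 m³/s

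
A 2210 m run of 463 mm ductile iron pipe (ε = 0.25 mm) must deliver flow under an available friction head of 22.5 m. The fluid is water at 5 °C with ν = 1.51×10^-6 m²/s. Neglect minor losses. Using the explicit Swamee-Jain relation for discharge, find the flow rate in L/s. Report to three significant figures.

Q ≈ 385 L/s

Swamee-Jain (Type II): Q = -0.965·√(gD⁵h_f/L)·ln[ε/(3.7D) + √(3.17ν²L/(gD³h_f))]
√(gD⁵h_f/L) = √(9.81·0.463⁵·22.5/2210) = 0.04610
ε/(3.7D) = 1.46×10^-4; √(3.17ν²L/(gD³h_f)) = 2.70×10^-5
Q = -0.965·0.04610·ln(1.729×10^-4) = 0.3854 m³/s
Check: V = 2.29 m/s, Re = 7.02×10^5, f = 0.01777, h_f = 22.6 m ≈ 22.5 m ✓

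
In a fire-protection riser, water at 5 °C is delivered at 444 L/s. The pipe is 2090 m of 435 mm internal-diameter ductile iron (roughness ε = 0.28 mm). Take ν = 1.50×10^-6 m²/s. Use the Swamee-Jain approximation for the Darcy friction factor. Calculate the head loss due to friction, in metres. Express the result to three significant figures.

h_f ≈ 39.9 m

V = 4Q/(πD²) = 4·0.444/(π·0.435²) = 2.988 m/s
Re = VD/ν = 2.988·0.435/1.50×10^-6 = 8.66×10^5 → turbulent
ε/D = 0.28/435 = 6.44×10^-4
Swamee-Jain: f = 0.01827
h_f = f(L/D)V²/(2g) = 0.01827·(2090/0.435)·2.988²/(2·9.81) = 39.93 m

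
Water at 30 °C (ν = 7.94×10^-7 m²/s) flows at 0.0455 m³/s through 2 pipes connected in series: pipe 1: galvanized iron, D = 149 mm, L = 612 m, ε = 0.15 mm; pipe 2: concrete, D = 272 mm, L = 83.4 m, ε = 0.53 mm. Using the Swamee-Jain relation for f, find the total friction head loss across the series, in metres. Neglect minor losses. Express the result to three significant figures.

Pipe 1: V = 2.609 m/s, Re = 4.90×10^5, ε/D = 0.00101, f = 0.02040, h_1 = f(L/D)V²/2g = 29.08 m
Pipe 2: V = 0.7830 m/s, Re = 2.68×10^5, ε/D = 0.00195, f = 0.02410, h_2 = f(L/D)V²/2g = 0.2309 m
Series → Q common, losses add: H = Σh = 29.31 m

H ≈ 29.3 m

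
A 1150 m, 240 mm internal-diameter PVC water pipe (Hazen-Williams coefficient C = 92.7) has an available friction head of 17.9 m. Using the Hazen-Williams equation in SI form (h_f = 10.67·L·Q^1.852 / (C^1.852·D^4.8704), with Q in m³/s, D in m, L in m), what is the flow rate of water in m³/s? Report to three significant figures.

Q ≈ 0.0639 m³/s

Rearranging: Q = [h_f·C^1.852·D^4.8704 / (10.67·L)]^(1/1.852)
Q = [17.9·92.7^1.852·0.240^4.8704 / (10.67·1150)]^0.540 = 0.06395 m³/s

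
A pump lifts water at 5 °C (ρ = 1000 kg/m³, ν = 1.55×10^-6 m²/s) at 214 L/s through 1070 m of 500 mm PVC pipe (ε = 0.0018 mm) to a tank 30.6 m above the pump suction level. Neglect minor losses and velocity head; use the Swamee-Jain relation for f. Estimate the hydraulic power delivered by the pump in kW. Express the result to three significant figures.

V = 4Q/(πD²) = 1.090 m/s; Re = 3.52×10^5; ε/D = 3.60×10^-6; f = 0.01400
h_f = f(L/D)V²/2g = 1.814 m
Total head H = z + h_f = 30.6 + 1.814 = 32.41 m
P_hyd = ρgQH = 1000·9.81·0.214·32.41 = 68.05 kW

P_hyd ≈ 68.0 kW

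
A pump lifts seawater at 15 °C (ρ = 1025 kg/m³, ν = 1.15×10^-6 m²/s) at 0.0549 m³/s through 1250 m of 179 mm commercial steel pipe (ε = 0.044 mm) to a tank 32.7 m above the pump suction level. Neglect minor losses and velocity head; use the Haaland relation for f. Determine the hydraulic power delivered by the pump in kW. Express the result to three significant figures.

V = 4Q/(πD²) = 2.182 m/s; Re = 3.40×10^5; ε/D = 2.46×10^-4; f = 0.01622
h_f = f(L/D)V²/2g = 27.47 m
Total head H = z + h_f = 32.7 + 27.47 = 60.17 m
P_hyd = ρgQH = 1025·9.81·0.0549·60.17 = 33.22 kW

P_hyd ≈ 33.2 kW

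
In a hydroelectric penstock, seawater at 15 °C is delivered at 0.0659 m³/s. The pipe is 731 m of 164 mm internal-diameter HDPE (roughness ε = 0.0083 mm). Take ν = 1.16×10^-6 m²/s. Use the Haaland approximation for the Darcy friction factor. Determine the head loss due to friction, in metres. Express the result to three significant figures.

V = 4Q/(πD²) = 4·0.0659/(π·0.164²) = 3.120 m/s
Re = VD/ν = 3.120·0.164/1.16×10^-6 = 4.41×10^5 → turbulent
ε/D = 0.0083/164 = 5.06×10^-5
Haaland: f = 0.01393
h_f = f(L/D)V²/(2g) = 0.01393·(731/0.164)·3.120²/(2·9.81) = 30.80 m

h_f ≈ 30.8 m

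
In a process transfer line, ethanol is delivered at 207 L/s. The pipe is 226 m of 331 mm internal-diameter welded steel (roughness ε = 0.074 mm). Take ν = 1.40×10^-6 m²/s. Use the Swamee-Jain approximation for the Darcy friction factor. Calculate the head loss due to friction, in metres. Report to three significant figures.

h_f ≈ 3.14 m

V = 4Q/(πD²) = 4·0.207/(π·0.331²) = 2.406 m/s
Re = VD/ν = 2.406·0.331/1.40×10^-6 = 5.69×10^5 → turbulent
ε/D = 0.074/331 = 2.24×10^-4
Swamee-Jain: f = 0.01557
h_f = f(L/D)V²/(2g) = 0.01557·(226/0.331)·2.406²/(2·9.81) = 3.136 m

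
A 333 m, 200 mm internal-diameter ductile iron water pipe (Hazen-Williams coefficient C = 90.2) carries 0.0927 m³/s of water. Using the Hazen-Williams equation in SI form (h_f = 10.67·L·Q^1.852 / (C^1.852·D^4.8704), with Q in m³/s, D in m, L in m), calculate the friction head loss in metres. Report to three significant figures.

h_f ≈ 26.4 m

h_f = 10.67·333·0.0927^1.852 / (90.2^1.852·0.200^4.8704) = 26.35 m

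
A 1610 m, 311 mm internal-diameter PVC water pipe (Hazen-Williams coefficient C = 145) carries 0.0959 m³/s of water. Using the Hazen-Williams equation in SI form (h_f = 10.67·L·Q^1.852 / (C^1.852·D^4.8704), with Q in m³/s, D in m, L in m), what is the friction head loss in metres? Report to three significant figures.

h_f = 10.67·1610·0.0959^1.852 / (145^1.852·0.311^4.8704) = 6.560 m

h_f ≈ 6.56 m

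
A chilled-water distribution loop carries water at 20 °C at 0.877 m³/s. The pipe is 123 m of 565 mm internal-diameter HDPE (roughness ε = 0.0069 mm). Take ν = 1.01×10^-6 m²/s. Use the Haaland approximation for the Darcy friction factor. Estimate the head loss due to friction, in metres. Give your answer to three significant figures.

V = 4Q/(πD²) = 4·0.877/(π·0.565²) = 3.498 m/s
Re = VD/ν = 3.498·0.565/1.01×10^-6 = 1.96×10^6 → turbulent
ε/D = 0.0069/565 = 1.22×10^-5
Haaland: f = 0.01074
h_f = f(L/D)V²/(2g) = 0.01074·(123/0.565)·3.498²/(2·9.81) = 1.458 m

h_f ≈ 1.46 m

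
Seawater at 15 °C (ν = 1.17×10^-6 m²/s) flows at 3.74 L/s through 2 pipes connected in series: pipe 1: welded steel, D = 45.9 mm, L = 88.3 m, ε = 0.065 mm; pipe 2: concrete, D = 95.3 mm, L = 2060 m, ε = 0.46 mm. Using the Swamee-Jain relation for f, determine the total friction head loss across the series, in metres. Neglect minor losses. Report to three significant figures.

Pipe 1: V = 2.260 m/s, Re = 8.87×10^4, ε/D = 0.00142, f = 0.02392, h_1 = f(L/D)V²/2g = 11.98 m
Pipe 2: V = 0.5243 m/s, Re = 4.27×10^4, ε/D = 0.00483, f = 0.03256, h_2 = f(L/D)V²/2g = 9.862 m
Series → Q common, losses add: H = Σh = 21.84 m

H ≈ 21.8 m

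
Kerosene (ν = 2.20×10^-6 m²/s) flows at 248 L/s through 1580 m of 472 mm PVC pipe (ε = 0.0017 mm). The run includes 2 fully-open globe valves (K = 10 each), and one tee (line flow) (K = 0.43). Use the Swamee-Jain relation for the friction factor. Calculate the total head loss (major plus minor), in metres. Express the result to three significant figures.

V = 4Q/(πD²) = 1.417 m/s; V²/2g = 0.1024 m
Re = 3.04×10^5, ε/D = 3.60×10^-6 → f = 0.01438 (Swamee-Jain)
Major: h_f = f(L/D)·V²/2g = 0.01438·3347·0.1024 = 4.929 m
Minor: ΣK = 20.4; h_m = ΣK·V²/2g = 2.092 m
Total H_L = 4.929 + 2.092 = 7.021 m

H_L ≈ 7.02 m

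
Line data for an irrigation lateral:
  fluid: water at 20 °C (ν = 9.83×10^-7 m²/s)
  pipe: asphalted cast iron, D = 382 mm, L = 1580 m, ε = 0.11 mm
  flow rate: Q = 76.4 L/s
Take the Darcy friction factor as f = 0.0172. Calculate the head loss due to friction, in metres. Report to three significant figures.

h_f ≈ 1.61 m

V = 4Q/(πD²) = 4·0.0764/(π·0.382²) = 0.6666 m/s
h_f = f(L/D)V²/(2g) = 0.01720·(1580/0.382)·0.6666²/(2·9.81) = 1.611 m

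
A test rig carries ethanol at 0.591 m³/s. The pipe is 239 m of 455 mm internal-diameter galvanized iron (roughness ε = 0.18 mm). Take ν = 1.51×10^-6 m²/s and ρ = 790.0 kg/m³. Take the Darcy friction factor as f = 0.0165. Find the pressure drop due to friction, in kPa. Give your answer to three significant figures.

V = 4Q/(πD²) = 4·0.591/(π·0.455²) = 3.635 m/s
h_f = f(L/D)V²/(2g) = 0.01650·(239/0.455)·3.635²/(2·9.81) = 5.836 m
Δp = ρg·h_f = 790.0·9.81·5.836 = 45.23 kPa

Δp ≈ 45.2 kPa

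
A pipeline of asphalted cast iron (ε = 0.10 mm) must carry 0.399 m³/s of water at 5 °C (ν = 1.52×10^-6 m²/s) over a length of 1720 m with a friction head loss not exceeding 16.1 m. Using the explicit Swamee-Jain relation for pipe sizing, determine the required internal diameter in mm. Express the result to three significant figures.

Swamee-Jain (Type III): D = 0.66·[ε^1.25·(LQ²/(gh_f))^4.75 + ν·Q^9.4·(L/(gh_f))^5.2]^0.04
LQ²/(gh_f) = 1.734; L/(gh_f) = 10.89
Term 1 = ε^1.25·(…)^4.75 = 1.37×10^-4; Term 2 = ν·Q^9.4·(…)^5.2 = 6.66×10^-5
D = 0.66·(1.37×10^-4 + 6.66×10^-5)^0.04 = 0.4697 m = 470 mm
Check: V = 2.30 m/s, Re = 7.12×10^5, f = 0.01522, h_f = 15.1 m ≈ 16.1 m ✓

D ≈ 470 mm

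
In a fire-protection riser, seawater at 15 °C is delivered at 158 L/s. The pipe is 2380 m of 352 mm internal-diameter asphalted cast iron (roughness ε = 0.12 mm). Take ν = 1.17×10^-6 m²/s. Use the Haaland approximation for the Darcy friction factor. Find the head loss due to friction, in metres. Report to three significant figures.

V = 4Q/(πD²) = 4·0.158/(π·0.352²) = 1.624 m/s
Re = VD/ν = 1.624·0.352/1.17×10^-6 = 4.88×10^5 → turbulent
ε/D = 0.12/352 = 3.41×10^-4
Haaland: f = 0.01650
h_f = f(L/D)V²/(2g) = 0.01650·(2380/0.352)·1.624²/(2·9.81) = 14.99 m

h_f ≈ 15.0 m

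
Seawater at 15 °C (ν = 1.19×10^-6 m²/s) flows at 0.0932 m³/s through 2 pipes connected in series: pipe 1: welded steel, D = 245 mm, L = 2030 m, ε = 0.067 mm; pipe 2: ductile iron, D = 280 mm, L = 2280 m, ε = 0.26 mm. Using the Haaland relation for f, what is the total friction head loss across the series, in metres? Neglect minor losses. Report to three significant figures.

H ≈ 45.8 m

Pipe 1: V = 1.977 m/s, Re = 4.07×10^5, ε/D = 2.73×10^-4, f = 0.01618, h_1 = f(L/D)V²/2g = 26.71 m
Pipe 2: V = 1.514 m/s, Re = 3.56×10^5, ε/D = 9.29×10^-4, f = 0.02008, h_2 = f(L/D)V²/2g = 19.10 m
Series → Q common, losses add: H = Σh = 45.80 m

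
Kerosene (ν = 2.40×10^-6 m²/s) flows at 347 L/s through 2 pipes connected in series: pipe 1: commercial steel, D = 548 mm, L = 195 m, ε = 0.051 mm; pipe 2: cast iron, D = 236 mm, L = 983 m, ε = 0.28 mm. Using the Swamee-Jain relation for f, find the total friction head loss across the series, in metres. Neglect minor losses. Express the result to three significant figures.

Pipe 1: V = 1.471 m/s, Re = 3.36×10^5, ε/D = 9.31×10^-5, f = 0.01513, h_1 = f(L/D)V²/2g = 0.5940 m
Pipe 2: V = 7.933 m/s, Re = 7.80×10^5, ε/D = 0.00119, f = 0.02092, h_2 = f(L/D)V²/2g = 279.5 m
Series → Q common, losses add: H = Σh = 280.1 m

H ≈ 280 m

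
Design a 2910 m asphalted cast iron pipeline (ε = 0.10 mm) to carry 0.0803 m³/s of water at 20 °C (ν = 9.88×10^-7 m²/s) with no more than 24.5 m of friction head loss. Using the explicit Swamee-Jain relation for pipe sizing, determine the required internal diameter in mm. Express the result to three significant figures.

Swamee-Jain (Type III): D = 0.66·[ε^1.25·(LQ²/(gh_f))^4.75 + ν·Q^9.4·(L/(gh_f))^5.2]^0.04
LQ²/(gh_f) = 0.07807; L/(gh_f) = 12.11
Term 1 = ε^1.25·(…)^4.75 = 5.49×10^-11; Term 2 = ν·Q^9.4·(…)^5.2 = 2.14×10^-11
D = 0.66·(5.49×10^-11 + 2.14×10^-11)^0.04 = 0.2599 m = 260 mm
Check: V = 1.51 m/s, Re = 3.98×10^5, f = 0.01726, h_f = 22.6 m ≈ 24.5 m ✓

D ≈ 260 mm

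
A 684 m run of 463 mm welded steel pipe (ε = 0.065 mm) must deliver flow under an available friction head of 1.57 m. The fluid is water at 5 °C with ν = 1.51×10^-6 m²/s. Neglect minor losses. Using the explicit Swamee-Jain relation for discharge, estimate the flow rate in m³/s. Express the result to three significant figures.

Swamee-Jain (Type II): Q = -0.965·√(gD⁵h_f/L)·ln[ε/(3.7D) + √(3.17ν²L/(gD³h_f))]
√(gD⁵h_f/L) = √(9.81·0.463⁵·1.57/684) = 0.02189
ε/(3.7D) = 3.79×10^-5; √(3.17ν²L/(gD³h_f)) = 5.69×10^-5
Q = -0.965·0.02189·ln(9.481×10^-5) = 0.1957 m³/s
Check: V = 1.16 m/s, Re = 3.56×10^5, f = 0.01548, h_f = 1.57 m ≈ 1.57 m ✓

Q ≈ 0.196 m³/s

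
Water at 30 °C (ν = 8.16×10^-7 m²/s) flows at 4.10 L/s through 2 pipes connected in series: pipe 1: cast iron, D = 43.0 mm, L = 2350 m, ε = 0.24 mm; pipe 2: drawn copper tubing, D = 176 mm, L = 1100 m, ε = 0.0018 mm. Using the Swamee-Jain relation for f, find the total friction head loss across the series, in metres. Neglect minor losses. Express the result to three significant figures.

H ≈ 715 m

Pipe 1: V = 2.823 m/s, Re = 1.49×10^5, ε/D = 0.00558, f = 0.03220, h_1 = f(L/D)V²/2g = 715.0 m
Pipe 2: V = 0.1685 m/s, Re = 3.63×10^4, ε/D = 1.02×10^-5, f = 0.02237, h_2 = f(L/D)V²/2g = 0.2024 m
Series → Q common, losses add: H = Σh = 715.2 m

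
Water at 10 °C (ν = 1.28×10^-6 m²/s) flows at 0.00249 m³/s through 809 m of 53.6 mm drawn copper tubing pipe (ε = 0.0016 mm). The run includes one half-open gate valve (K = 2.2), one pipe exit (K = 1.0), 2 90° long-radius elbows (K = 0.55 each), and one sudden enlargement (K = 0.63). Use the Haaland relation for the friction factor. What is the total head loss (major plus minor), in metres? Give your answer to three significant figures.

H_L ≈ 20.1 m

V = 4Q/(πD²) = 1.104 m/s; V²/2g = 0.06207 m
Re = 4.62×10^4, ε/D = 2.99×10^-5 → f = 0.02116 (Haaland)
Major: h_f = f(L/D)·V²/2g = 0.02116·15093·0.06207 = 19.82 m
Minor: ΣK = 4.93; h_m = ΣK·V²/2g = 0.3060 m
Total H_L = 19.82 + 0.3060 = 20.13 m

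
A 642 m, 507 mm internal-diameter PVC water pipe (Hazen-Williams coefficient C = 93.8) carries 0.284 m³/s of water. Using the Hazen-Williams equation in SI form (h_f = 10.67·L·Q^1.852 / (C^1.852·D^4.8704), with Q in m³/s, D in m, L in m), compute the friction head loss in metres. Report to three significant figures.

h_f ≈ 4.05 m

h_f = 10.67·642·0.284^1.852 / (93.8^1.852·0.507^4.8704) = 4.050 m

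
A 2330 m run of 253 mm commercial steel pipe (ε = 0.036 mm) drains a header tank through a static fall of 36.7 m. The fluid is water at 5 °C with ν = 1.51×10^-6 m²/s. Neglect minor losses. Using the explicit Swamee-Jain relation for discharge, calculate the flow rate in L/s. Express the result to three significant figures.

Q ≈ 113 L/s

Swamee-Jain (Type II): Q = -0.965·√(gD⁵h_f/L)·ln[ε/(3.7D) + √(3.17ν²L/(gD³h_f))]
√(gD⁵h_f/L) = √(9.81·0.253⁵·36.7/2330) = 0.01266
ε/(3.7D) = 3.85×10^-5; √(3.17ν²L/(gD³h_f)) = 5.37×10^-5
Q = -0.965·0.01266·ln(9.220×10^-5) = 0.1135 m³/s
Check: V = 2.26 m/s, Re = 3.78×10^5, f = 0.01539, h_f = 36.8 m ≈ 36.7 m ✓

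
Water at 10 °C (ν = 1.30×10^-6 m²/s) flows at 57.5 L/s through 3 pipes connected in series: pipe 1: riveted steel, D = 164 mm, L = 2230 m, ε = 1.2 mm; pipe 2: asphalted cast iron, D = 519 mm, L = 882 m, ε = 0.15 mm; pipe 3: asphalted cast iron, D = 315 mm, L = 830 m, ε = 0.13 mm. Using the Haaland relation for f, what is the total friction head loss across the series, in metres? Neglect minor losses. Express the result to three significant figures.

H ≈ 178 m

Pipe 1: V = 2.722 m/s, Re = 3.43×10^5, ε/D = 0.00732, f = 0.03446, h_1 = f(L/D)V²/2g = 177.0 m
Pipe 2: V = 0.2718 m/s, Re = 1.09×10^5, ε/D = 2.89×10^-4, f = 0.01891, h_2 = f(L/D)V²/2g = 0.1210 m
Pipe 3: V = 0.7378 m/s, Re = 1.79×10^5, ε/D = 4.13×10^-4, f = 0.01837, h_3 = f(L/D)V²/2g = 1.343 m
Series → Q common, losses add: H = Σh = 178.4 m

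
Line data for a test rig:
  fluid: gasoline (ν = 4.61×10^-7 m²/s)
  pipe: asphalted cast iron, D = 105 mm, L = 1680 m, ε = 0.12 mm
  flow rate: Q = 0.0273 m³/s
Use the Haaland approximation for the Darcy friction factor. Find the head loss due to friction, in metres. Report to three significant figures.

h_f ≈ 168 m

V = 4Q/(πD²) = 4·0.0273/(π·0.105²) = 3.153 m/s
Re = VD/ν = 3.153·0.105/4.61×10^-7 = 7.18×10^5 → turbulent
ε/D = 0.12/105 = 0.00114
Haaland: f = 0.02066
h_f = f(L/D)V²/(2g) = 0.02066·(1680/0.105)·3.153²/(2·9.81) = 167.5 m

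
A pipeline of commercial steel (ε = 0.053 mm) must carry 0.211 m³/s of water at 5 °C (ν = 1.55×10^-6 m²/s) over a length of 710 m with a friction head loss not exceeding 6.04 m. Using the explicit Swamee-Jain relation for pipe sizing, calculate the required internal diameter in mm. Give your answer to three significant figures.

D ≈ 370 mm

Swamee-Jain (Type III): D = 0.66·[ε^1.25·(LQ²/(gh_f))^4.75 + ν·Q^9.4·(L/(gh_f))^5.2]^0.04
LQ²/(gh_f) = 0.5335; L/(gh_f) = 11.98
Term 1 = ε^1.25·(…)^4.75 = 2.29×10^-7; Term 2 = ν·Q^9.4·(…)^5.2 = 2.80×10^-7
D = 0.66·(2.29×10^-7 + 2.80×10^-7)^0.04 = 0.3697 m = 370 mm
Check: V = 1.97 m/s, Re = 4.69×10^5, f = 0.01505, h_f = 5.69 m ≈ 6.04 m ✓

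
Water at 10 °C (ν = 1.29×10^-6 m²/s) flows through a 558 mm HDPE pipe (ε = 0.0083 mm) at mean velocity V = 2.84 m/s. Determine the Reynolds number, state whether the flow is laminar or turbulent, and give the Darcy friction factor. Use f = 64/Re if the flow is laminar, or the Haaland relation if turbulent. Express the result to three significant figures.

Re ≈ 1.23×10^6; turbulent; f ≈ 0.0115

Re = VD/ν = 2.840·0.558/1.29×10^-6 = 1.23×10^6
Re > 4000 → turbulent; ε/D = 1.49×10^-5
Haaland: f = 0.01151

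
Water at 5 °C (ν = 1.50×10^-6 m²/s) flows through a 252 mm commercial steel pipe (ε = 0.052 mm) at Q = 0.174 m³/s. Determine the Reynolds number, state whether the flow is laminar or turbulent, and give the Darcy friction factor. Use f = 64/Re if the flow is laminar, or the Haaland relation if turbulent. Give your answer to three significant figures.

Re ≈ 5.86×10^5; turbulent; f ≈ 0.0152

V = 4Q/(πD²) = 3.489 m/s
Re = VD/ν = 3.489·0.252/1.50×10^-6 = 5.86×10^5
Re > 4000 → turbulent; ε/D = 2.06×10^-4
Haaland: f = 0.01516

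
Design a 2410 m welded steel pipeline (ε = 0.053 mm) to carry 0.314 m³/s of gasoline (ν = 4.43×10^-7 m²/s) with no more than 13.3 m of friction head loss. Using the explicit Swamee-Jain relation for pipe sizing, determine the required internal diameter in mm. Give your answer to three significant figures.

D ≈ 458 mm

Swamee-Jain (Type III): D = 0.66·[ε^1.25·(LQ²/(gh_f))^4.75 + ν·Q^9.4·(L/(gh_f))^5.2]^0.04
LQ²/(gh_f) = 1.821; L/(gh_f) = 18.47
Term 1 = ε^1.25·(…)^4.75 = 7.80×10^-5; Term 2 = ν·Q^9.4·(…)^5.2 = 3.19×10^-5
D = 0.66·(7.80×10^-5 + 3.19×10^-5)^0.04 = 0.4583 m = 458 mm
Check: V = 1.90 m/s, Re = 1.97×10^6, f = 0.01315, h_f = 12.8 m ≈ 13.3 m ✓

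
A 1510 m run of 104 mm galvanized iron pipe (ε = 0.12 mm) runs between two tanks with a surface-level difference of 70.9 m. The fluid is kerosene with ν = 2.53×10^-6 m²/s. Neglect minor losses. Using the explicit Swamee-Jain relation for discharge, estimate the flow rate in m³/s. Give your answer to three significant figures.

Q ≈ 0.0173 m³/s

Swamee-Jain (Type II): Q = -0.965·√(gD⁵h_f/L)·ln[ε/(3.7D) + √(3.17ν²L/(gD³h_f))]
√(gD⁵h_f/L) = √(9.81·0.104⁵·70.9/1510) = 0.002367
ε/(3.7D) = 3.12×10^-4; √(3.17ν²L/(gD³h_f)) = 1.98×10^-4
Q = -0.965·0.002367·ln(5.097×10^-4) = 0.01732 m³/s
Check: V = 2.04 m/s, Re = 8.38×10^4, f = 0.02324, h_f = 71.5 m ≈ 70.9 m ✓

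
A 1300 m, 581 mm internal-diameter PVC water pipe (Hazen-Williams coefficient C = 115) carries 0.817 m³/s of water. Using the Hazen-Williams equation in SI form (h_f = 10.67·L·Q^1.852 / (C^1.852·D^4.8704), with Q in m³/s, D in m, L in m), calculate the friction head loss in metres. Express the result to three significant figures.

h_f ≈ 20.5 m

h_f = 10.67·1300·0.817^1.852 / (115^1.852·0.581^4.8704) = 20.50 m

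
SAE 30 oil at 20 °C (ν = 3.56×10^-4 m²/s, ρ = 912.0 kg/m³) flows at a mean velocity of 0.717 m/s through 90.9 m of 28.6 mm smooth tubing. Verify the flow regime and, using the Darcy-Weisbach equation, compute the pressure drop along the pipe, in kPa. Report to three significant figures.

Re = VD/ν = 0.717·0.02860/3.56×10^-4 = 57.6 → laminar (Re < 2300)
f = 64/Re = 1.111
h_f = f(L/D)V²/(2g) = 1.111·(90.9/0.02860)·0.717²/(2·9.81) = 92.53 m
Δp = ρg·h_f = 912.0·9.81·92.53 = 827.8 kPa

Δp ≈ 828 kPa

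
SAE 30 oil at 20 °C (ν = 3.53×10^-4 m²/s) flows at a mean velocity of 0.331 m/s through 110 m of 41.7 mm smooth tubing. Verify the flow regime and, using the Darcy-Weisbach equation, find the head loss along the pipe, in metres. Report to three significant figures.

h_f ≈ 24.1 m

Re = VD/ν = 0.331·0.04170/3.53×10^-4 = 39.1 → laminar (Re < 2300)
f = 64/Re = 1.637
h_f = f(L/D)V²/(2g) = 1.637·(110/0.04170)·0.331²/(2·9.81) = 24.11 m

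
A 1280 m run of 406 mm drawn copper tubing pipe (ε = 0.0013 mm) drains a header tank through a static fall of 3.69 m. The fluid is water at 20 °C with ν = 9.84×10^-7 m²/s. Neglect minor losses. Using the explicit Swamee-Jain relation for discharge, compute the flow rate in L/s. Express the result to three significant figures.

Swamee-Jain (Type II): Q = -0.965·√(gD⁵h_f/L)·ln[ε/(3.7D) + √(3.17ν²L/(gD³h_f))]
√(gD⁵h_f/L) = √(9.81·0.406⁵·3.69/1280) = 0.01766
ε/(3.7D) = 8.65×10^-7; √(3.17ν²L/(gD³h_f)) = 4.03×10^-5
Q = -0.965·0.01766·ln(4.114×10^-5) = 0.1721 m³/s
Check: V = 1.33 m/s, Re = 5.49×10^5, f = 0.01293, h_f = 3.67 m ≈ 3.69 m ✓

Q ≈ 172 L/s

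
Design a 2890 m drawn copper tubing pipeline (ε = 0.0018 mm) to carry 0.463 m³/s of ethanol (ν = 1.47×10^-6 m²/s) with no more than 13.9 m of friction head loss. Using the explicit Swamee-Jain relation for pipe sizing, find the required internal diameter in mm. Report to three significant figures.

Swamee-Jain (Type III): D = 0.66·[ε^1.25·(LQ²/(gh_f))^4.75 + ν·Q^9.4·(L/(gh_f))^5.2]^0.04
LQ²/(gh_f) = 4.543; L/(gh_f) = 21.19
Term 1 = ε^1.25·(…)^4.75 = 8.74×10^-5; Term 2 = ν·Q^9.4·(…)^5.2 = 0.00832
D = 0.66·(8.74×10^-5 + 0.00832)^0.04 = 0.5452 m = 545 mm
Check: V = 1.98 m/s, Re = 7.36×10^5, f = 0.01230, h_f = 13.1 m ≈ 13.9 m ✓

D ≈ 545 mm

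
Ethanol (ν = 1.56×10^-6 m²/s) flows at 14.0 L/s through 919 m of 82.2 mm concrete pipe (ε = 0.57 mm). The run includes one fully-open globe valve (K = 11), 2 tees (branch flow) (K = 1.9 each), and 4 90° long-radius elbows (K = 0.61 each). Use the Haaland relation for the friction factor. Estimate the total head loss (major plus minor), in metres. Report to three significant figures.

H_L ≈ 142 m

V = 4Q/(πD²) = 2.638 m/s; V²/2g = 0.3547 m
Re = 1.39×10^5, ε/D = 0.00693 → f = 0.03418 (Haaland)
Major: h_f = f(L/D)·V²/2g = 0.03418·11180·0.3547 = 135.6 m
Minor: ΣK = 17.2; h_m = ΣK·V²/2g = 6.115 m
Total H_L = 135.6 + 6.115 = 141.7 m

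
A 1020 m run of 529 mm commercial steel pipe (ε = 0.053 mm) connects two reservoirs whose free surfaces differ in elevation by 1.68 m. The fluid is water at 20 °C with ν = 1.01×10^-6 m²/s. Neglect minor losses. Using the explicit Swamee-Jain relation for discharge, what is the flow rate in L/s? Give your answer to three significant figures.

Q ≈ 241 L/s

Swamee-Jain (Type II): Q = -0.965·√(gD⁵h_f/L)·ln[ε/(3.7D) + √(3.17ν²L/(gD³h_f))]
√(gD⁵h_f/L) = √(9.81·0.529⁵·1.68/1020) = 0.02587
ε/(3.7D) = 2.71×10^-5; √(3.17ν²L/(gD³h_f)) = 3.68×10^-5
Q = -0.965·0.02587·ln(6.385×10^-5) = 0.2412 m³/s
Check: V = 1.10 m/s, Re = 5.75×10^5, f = 0.01425, h_f = 1.69 m ≈ 1.68 m ✓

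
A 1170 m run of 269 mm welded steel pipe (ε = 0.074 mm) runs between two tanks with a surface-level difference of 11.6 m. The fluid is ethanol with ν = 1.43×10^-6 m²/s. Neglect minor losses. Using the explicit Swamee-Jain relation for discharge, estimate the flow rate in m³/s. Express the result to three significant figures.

Swamee-Jain (Type II): Q = -0.965·√(gD⁵h_f/L)·ln[ε/(3.7D) + √(3.17ν²L/(gD³h_f))]
√(gD⁵h_f/L) = √(9.81·0.269⁵·11.6/1170) = 0.01170
ε/(3.7D) = 7.43×10^-5; √(3.17ν²L/(gD³h_f)) = 5.85×10^-5
Q = -0.965·0.01170·ln(1.329×10^-4) = 0.1008 m³/s
Check: V = 1.77 m/s, Re = 3.34×10^5, f = 0.01671, h_f = 11.7 m ≈ 11.6 m ✓

Q ≈ 0.101 m³/s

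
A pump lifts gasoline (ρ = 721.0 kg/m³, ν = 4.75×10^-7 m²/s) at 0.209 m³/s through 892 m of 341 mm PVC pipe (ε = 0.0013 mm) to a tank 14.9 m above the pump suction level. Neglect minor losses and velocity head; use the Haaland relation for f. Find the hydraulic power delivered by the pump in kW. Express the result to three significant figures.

V = 4Q/(πD²) = 2.288 m/s; Re = 1.64×10^6; ε/D = 3.81×10^-6; f = 0.01077
h_f = f(L/D)V²/2g = 7.518 m
Total head H = z + h_f = 14.9 + 7.518 = 22.42 m
P_hyd = ρgQH = 721.0·9.81·0.209·22.42 = 33.14 kW

P_hyd ≈ 33.1 kW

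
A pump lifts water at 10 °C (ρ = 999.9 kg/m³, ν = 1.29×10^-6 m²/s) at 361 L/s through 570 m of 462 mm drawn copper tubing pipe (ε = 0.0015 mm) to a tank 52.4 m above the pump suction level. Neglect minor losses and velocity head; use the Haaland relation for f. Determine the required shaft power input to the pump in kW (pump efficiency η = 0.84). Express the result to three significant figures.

V = 4Q/(πD²) = 2.153 m/s; Re = 7.71×10^5; ε/D = 3.25×10^-6; f = 0.01215
h_f = f(L/D)V²/2g = 3.544 m
Total head H = z + h_f = 52.4 + 3.544 = 55.94 m
P_hyd = ρgQH = 999.9·9.81·0.361·55.94 = 198.1 kW
P_shaft = P_hyd/η = 198.1/0.84 = 235.8 kW

P_shaft ≈ 236 kW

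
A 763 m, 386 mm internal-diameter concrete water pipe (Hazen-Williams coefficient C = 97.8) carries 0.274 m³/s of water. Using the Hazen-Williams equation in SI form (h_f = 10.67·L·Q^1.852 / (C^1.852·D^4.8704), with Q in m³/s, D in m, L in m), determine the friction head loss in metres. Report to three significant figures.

h_f ≈ 15.7 m

h_f = 10.67·763·0.274^1.852 / (97.8^1.852·0.386^4.8704) = 15.73 m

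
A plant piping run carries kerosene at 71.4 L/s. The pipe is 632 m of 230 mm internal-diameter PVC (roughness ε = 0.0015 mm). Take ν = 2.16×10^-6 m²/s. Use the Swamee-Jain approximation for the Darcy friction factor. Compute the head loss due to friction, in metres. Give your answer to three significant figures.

V = 4Q/(πD²) = 4·0.0714/(π·0.230²) = 1.719 m/s
Re = VD/ν = 1.719·0.230/2.16×10^-6 = 1.83×10^5 → turbulent
ε/D = 0.0015/230 = 6.52×10^-6
Swamee-Jain: f = 0.01586
h_f = f(L/D)V²/(2g) = 0.01586·(632/0.230)·1.719²/(2·9.81) = 6.561 m

h_f ≈ 6.56 m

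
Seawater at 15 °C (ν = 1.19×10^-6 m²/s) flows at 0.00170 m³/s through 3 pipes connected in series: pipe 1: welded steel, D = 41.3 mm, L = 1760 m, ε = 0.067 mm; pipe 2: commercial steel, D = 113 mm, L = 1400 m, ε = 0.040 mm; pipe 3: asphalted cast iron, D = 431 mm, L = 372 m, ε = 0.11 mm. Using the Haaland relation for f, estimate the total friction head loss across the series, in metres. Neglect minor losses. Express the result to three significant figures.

Pipe 1: V = 1.269 m/s, Re = 4.40×10^4, ε/D = 0.00162, f = 0.02573, h_1 = f(L/D)V²/2g = 89.99 m
Pipe 2: V = 0.1695 m/s, Re = 1.61×10^4, ε/D = 3.54×10^-4, f = 0.02776, h_2 = f(L/D)V²/2g = 0.5038 m
Pipe 3: V = 0.01165 m/s, Re = 4220, ε/D = 2.55×10^-4, f = 0.03993, h_3 = f(L/D)V²/2g = 2.385×10^-4 m
Series → Q common, losses add: H = Σh = 90.50 m

H ≈ 90.5 m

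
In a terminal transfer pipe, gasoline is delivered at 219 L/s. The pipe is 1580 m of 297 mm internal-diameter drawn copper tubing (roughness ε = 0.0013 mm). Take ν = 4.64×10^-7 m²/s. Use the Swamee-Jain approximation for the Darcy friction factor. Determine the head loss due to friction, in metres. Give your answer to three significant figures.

V = 4Q/(πD²) = 4·0.219/(π·0.297²) = 3.161 m/s
Re = VD/ν = 3.161·0.297/4.64×10^-7 = 2.02×10^6 → turbulent
ε/D = 0.0013/297 = 4.38×10^-6
Swamee-Jain: f = 0.01051
h_f = f(L/D)V²/(2g) = 0.01051·(1580/0.297)·3.161²/(2·9.81) = 28.49 m

h_f ≈ 28.5 m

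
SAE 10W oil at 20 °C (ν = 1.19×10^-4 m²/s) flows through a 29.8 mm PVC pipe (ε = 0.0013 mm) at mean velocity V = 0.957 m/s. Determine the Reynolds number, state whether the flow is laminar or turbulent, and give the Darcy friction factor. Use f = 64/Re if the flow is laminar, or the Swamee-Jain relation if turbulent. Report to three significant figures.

Re = VD/ν = 0.9570·0.0298/1.19×10^-4 = 240
Re < 2300 → laminar → f = 64/Re = 0.2671

Re ≈ 240; laminar; f = 64/Re ≈ 0.267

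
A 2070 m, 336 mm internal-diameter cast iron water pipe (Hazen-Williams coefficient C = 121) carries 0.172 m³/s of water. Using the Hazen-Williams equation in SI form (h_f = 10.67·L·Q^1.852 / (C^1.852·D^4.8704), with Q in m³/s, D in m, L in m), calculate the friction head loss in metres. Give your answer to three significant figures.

h_f = 10.67·2070·0.172^1.852 / (121^1.852·0.336^4.8704) = 23.87 m

h_f ≈ 23.9 m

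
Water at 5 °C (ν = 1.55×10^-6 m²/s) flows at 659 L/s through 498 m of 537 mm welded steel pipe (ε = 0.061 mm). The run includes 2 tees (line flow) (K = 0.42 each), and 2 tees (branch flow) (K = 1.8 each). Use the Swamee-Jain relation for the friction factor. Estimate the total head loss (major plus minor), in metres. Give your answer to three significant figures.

H_L ≈ 7.40 m

V = 4Q/(πD²) = 2.910 m/s; V²/2g = 0.4315 m
Re = 1.01×10^6, ε/D = 1.14×10^-4 → f = 0.01370 (Swamee-Jain)
Major: h_f = f(L/D)·V²/2g = 0.01370·927.4·0.4315 = 5.480 m
Minor: ΣK = 4.44; h_m = ΣK·V²/2g = 1.916 m
Total H_L = 5.480 + 1.916 = 7.396 m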